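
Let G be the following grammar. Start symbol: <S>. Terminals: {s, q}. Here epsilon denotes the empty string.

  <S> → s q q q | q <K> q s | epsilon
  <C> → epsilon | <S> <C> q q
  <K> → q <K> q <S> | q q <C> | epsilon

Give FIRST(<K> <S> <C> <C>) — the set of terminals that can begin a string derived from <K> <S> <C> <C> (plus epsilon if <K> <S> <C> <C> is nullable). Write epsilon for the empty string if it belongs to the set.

{epsilon, q, s}

FIRST(<S>): from <S>→s q q q we get {s}; from <S>→q <K> q s we get {q}; from <S>→epsilon we get {epsilon}. So FIRST(<S>) = {epsilon, q, s}.
FIRST(<K>): from <K>→q <K> q <S> we get {q}; from <K>→q q <C> we get {q}; from <K>→epsilon we get {epsilon}. So FIRST(<K>) = {epsilon, q}.
FIRST(<C>): from <C>→epsilon we get {epsilon}; from <C>→<S> <C> q q we get {q, s}. So FIRST(<C>) = {epsilon, q, s}.
FIRST(<K> <S> <C> <C>): take FIRST of each symbol in turn, carrying on past any symbol whose FIRST contains epsilon; result {epsilon, q, s}.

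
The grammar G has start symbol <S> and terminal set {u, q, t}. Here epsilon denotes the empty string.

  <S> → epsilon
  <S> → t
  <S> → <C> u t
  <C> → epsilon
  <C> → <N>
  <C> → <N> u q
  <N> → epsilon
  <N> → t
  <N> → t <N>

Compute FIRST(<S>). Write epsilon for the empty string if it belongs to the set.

FIRST(<N>) = {epsilon, t}
FIRST(<C>) = {epsilon, t, u}  (via <N>, <N> u q)
FIRST(<S>) = {epsilon, t, u}  (via <C> u t)

{epsilon, t, u}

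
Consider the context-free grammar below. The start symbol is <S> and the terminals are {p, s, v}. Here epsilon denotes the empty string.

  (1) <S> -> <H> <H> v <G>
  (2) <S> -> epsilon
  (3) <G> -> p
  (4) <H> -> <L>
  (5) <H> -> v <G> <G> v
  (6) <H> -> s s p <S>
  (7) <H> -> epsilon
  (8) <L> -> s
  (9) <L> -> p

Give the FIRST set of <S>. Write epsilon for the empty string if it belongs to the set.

FIRST(<G>): from <G>->p we get {p}. So FIRST(<G>) = {p}.
FIRST(<L>): from <L>->s we get {s}; from <L>->p we get {p}. So FIRST(<L>) = {p, s}.
FIRST(<H>): from <H>-><L> we get {p, s}; from <H>->v <G> <G> v we get {v}; from <H>->s s p <S> we get {s}; from <H>->epsilon we get {epsilon}. So FIRST(<H>) = {epsilon, p, s, v}.
FIRST(<S>): from <S>-><H> <H> v <G> we get {p, s, v}; from <S>->epsilon we get {epsilon}. So FIRST(<S>) = {epsilon, p, s, v}.

{epsilon, p, s, v}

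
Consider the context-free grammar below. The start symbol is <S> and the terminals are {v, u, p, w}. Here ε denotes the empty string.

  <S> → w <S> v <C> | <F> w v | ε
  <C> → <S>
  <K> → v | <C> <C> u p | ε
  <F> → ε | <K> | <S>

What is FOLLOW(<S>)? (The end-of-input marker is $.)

{$, u, v, w}

FIRST(<S>): from <S>→w <S> v <C> we get {w}; from <S>→<F> w v we get {u, v, w}; from <S>→ε we get {ε}. So FIRST(<S>) = {ε, u, v, w}.
FIRST(<C>): from <C>→<S> we get {ε, u, v, w}. So FIRST(<C>) = {ε, u, v, w}.
FIRST(<K>): from <K>→v we get {v}; from <K>→<C> <C> u p we get {u, v, w}; from <K>→ε we get {ε}. So FIRST(<K>) = {ε, u, v, w}.
FIRST(<F>): from <F>→ε we get {ε}; from <F>→<K> we get {ε, u, v, w}; from <F>→<S> we get {ε, u, v, w}. So FIRST(<F>) = {ε, u, v, w}.
FOLLOW(<S>) includes $ since <S> is the start symbol.
FOLLOW(<F>): in <S>→<F> w v, <F> is followed by w v with FIRST {w}. Thus FOLLOW(<F>) = {w}.
FOLLOW(<K>): in <F>→<K>, the suffix after <K> is empty, so FOLLOW(<K>) ⊇ FOLLOW(<F>) = {w}. Thus FOLLOW(<K>) = {w}.
FOLLOW(<S>): in <S>→w <S> v <C>, <S> is followed by v <C> with FIRST {v}; in <C>→<S>, the suffix after <S> is empty, so FOLLOW(<S>) ⊇ FOLLOW(<C>) = {$, u, v, w}; in <F>→<S>, the suffix after <S> is empty, so FOLLOW(<S>) ⊇ FOLLOW(<F>) = {w}. Thus FOLLOW(<S>) = {$, u, v, w}.
FOLLOW(<C>): in <S>→w <S> v <C>, the suffix after <C> is empty, so FOLLOW(<C>) ⊇ FOLLOW(<S>) = {$, u, v, w}; in <K>→<C> <C> u p (occurrence 1), <C> is followed by <C> u p with FIRST {u, v, w}; in <K>→<C> <C> u p (occurrence 2), <C> is followed by u p with FIRST {u}. Thus FOLLOW(<C>) = {$, u, v, w}.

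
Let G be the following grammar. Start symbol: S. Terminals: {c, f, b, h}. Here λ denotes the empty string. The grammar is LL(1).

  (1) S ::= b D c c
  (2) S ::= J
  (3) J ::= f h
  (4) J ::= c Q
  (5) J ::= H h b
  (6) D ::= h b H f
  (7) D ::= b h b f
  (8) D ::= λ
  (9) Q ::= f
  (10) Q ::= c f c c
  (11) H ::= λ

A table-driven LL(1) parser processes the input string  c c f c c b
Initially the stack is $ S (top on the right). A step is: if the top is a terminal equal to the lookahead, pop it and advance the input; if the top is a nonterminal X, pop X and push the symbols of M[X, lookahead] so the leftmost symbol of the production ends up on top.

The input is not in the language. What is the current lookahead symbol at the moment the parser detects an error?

     Stack      Input          Action
  1  $ S        c c f c c b $  expand S ::= J
  2  $ J        c c f c c b $  expand J ::= c Q
  3  $ Q c      c c f c c b $  match c
  4  $ Q        c f c c b $    expand Q ::= c f c c
  5  $ c c f c  c f c c b $    match c
  6  $ c c f    f c c b $      match f
  7  $ c c      c c b $        match c
  8  $ c        c b $          match c
  9  $          b $            error: stack empty but input remains

b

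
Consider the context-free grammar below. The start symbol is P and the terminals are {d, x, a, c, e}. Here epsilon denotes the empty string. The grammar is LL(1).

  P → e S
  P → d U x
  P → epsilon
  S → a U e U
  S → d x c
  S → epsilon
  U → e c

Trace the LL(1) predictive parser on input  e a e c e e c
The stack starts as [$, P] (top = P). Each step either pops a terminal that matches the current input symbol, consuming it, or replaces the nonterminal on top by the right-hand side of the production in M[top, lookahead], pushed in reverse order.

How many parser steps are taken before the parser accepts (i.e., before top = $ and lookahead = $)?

step 1: stack=$ P  input=e a e c e e c $  — expand P → e S
step 2: stack=$ S e  input=e a e c e e c $  — match e
step 3: stack=$ S  input=a e c e e c $  — expand S → a U e U
step 4: stack=$ U e U a  input=a e c e e c $  — match a
step 5: stack=$ U e U  input=e c e e c $  — expand U → e c
step 6: stack=$ U e c e  input=e c e e c $  — match e
step 7: stack=$ U e c  input=c e e c $  — match c
step 8: stack=$ U e  input=e e c $  — match e
step 9: stack=$ U  input=e c $  — expand U → e c
step 10: stack=$ c e  input=e c $  — match e
step 11: stack=$ c  input=c $  — match c
Accept reached after 11 steps.

11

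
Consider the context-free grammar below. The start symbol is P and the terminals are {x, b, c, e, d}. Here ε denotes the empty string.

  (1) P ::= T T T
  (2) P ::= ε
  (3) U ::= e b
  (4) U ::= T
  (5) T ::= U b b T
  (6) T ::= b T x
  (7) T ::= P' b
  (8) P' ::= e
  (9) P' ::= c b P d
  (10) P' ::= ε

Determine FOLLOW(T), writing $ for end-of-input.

FIRST(P') = {ε, c, e}
FIRST(P) = {ε, b, c, e}  (via T T T)
FIRST(U) = {b, c, e}  (via T)
FIRST(T) = {b, c, e}  (via U b b T, P' b)
FOLLOW(P) includes $ since P is the start symbol.
FOLLOW(P): in P'::=c b P d, P is followed by d with FIRST {d}. Thus FOLLOW(P) = {$, d}.
FOLLOW(U): in T::=U b b T, U is followed by b b T with FIRST {b}. Thus FOLLOW(U) = {b}.
FOLLOW(T): in P::=T T T (occurrence 1), T is followed by T T with FIRST {b, c, e}; in P::=T T T (occurrence 2), T is followed by T with FIRST {b, c, e}; in P::=T T T (occurrence 3), the suffix after T is empty, so FOLLOW(T) ⊇ FOLLOW(P) = {$, d}; in U::=T, the suffix after T is empty, so FOLLOW(T) ⊇ FOLLOW(U) = {b}; in T::=U b b T, the suffix after T is empty (adds nothing new); in T::=b T x, T is followed by x with FIRST {x}. Thus FOLLOW(T) = {$, b, c, d, e, x}.
FOLLOW(P'): in T::=P' b, P' is followed by b with FIRST {b}. Thus FOLLOW(P') = {b}.

{$, b, c, d, e, x}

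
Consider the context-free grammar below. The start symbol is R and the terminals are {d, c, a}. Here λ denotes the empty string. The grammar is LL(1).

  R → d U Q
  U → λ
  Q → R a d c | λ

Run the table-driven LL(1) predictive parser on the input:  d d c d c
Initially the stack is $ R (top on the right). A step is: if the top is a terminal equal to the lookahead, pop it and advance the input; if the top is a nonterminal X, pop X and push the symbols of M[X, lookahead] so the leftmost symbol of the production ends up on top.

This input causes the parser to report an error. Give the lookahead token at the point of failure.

step 1: stack=$ R  input=d d c d c $  — expand R → d U Q
step 2: stack=$ Q U d  input=d d c d c $  — match d
step 3: stack=$ Q U  input=d c d c $  — expand U → λ
step 4: stack=$ Q  input=d c d c $  — expand Q → R a d c
step 5: stack=$ c d a R  input=d c d c $  — expand R → d U Q
step 6: stack=$ c d a Q U d  input=d c d c $  — match d
step 7: stack=$ c d a Q U  input=c d c $  — error: M[U, c] is empty

c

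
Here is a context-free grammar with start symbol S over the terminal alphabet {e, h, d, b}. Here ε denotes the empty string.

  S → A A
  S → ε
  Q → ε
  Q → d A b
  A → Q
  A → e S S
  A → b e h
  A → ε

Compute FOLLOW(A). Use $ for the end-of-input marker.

{$, b, d, e}

FIRST(Q): from Q→ε we get {ε}; from Q→d A b we get {d}. So FIRST(Q) = {ε, d}.
FIRST(A): from A→Q we get {ε, d}; from A→e S S we get {e}; from A→b e h we get {b}; from A→ε we get {ε}. So FIRST(A) = {ε, b, d, e}.
FIRST(S): from S→A A we get {ε, b, d, e}; from S→ε we get {ε}. So FIRST(S) = {ε, b, d, e}.
FOLLOW(S) includes $ since S is the start symbol.
FOLLOW(S): in A→e S S (occurrence 1), S is followed by S with FIRST {ε, b, d, e}; in A→e S S (occurrence 1), the suffix after S is nullable, so FOLLOW(S) ⊇ FOLLOW(A) = {$, b, d, e}; in A→e S S (occurrence 2), the suffix after S is empty, so FOLLOW(S) ⊇ FOLLOW(A) = {$, b, d, e}. Thus FOLLOW(S) = {$, b, d, e}.
FOLLOW(A): in S→A A (occurrence 1), A is followed by A with FIRST {ε, b, d, e}; in S→A A (occurrence 1), the suffix after A is nullable, so FOLLOW(A) ⊇ FOLLOW(S) = {$, b, d, e}; in S→A A (occurrence 2), the suffix after A is empty, so FOLLOW(A) ⊇ FOLLOW(S) = {$, b, d, e}; in Q→d A b, A is followed by b with FIRST {b}. Thus FOLLOW(A) = {$, b, d, e}.
FOLLOW(Q): in A→Q, the suffix after Q is empty, so FOLLOW(Q) ⊇ FOLLOW(A) = {$, b, d, e}. Thus FOLLOW(Q) = {$, b, d, e}.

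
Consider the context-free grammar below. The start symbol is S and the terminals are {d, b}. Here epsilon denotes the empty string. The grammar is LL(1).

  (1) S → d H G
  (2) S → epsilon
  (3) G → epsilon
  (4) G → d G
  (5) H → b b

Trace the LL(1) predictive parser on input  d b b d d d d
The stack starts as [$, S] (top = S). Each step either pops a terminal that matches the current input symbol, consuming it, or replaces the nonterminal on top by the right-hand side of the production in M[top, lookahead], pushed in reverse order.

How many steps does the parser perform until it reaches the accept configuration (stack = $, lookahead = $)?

14

step 1: stack=$ S  input=d b b d d d d $  — expand S → d H G
step 2: stack=$ G H d  input=d b b d d d d $  — match d
step 3: stack=$ G H  input=b b d d d d $  — expand H → b b
step 4: stack=$ G b b  input=b b d d d d $  — match b
step 5: stack=$ G b  input=b d d d d $  — match b
step 6: stack=$ G  input=d d d d $  — expand G → d G
step 7: stack=$ G d  input=d d d d $  — match d
step 8: stack=$ G  input=d d d $  — expand G → d G
step 9: stack=$ G d  input=d d d $  — match d
step 10: stack=$ G  input=d d $  — expand G → d G
step 11: stack=$ G d  input=d d $  — match d
step 12: stack=$ G  input=d $  — expand G → d G
step 13: stack=$ G d  input=d $  — match d
step 14: stack=$ G  input=$  — expand G → epsilon
Accept reached after 14 steps.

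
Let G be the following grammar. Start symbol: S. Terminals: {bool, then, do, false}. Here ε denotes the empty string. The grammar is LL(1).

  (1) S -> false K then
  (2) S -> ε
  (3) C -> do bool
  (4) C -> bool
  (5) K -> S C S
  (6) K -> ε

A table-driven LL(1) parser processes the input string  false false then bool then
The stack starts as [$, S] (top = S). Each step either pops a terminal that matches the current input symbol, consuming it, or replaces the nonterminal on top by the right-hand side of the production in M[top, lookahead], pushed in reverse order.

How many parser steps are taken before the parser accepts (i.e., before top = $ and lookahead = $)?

      Stack                    Input                         Action
   1  $ S                      false false then bool then $  expand S -> false K then
   2  $ then K false           false false then bool then $  match false
   3  $ then K                 false then bool then $        expand K -> S C S
   4  $ then S C S             false then bool then $        expand S -> false K then
   5  $ then S C then K false  false then bool then $        match false
   6  $ then S C then K        then bool then $              expand K -> ε
   7  $ then S C then          then bool then $              match then
   8  $ then S C               bool then $                   expand C -> bool
   9  $ then S bool            bool then $                   match bool
  10  $ then S                 then $                        expand S -> ε
  11  $ then                   then $                        match then
Accept reached after 11 steps.

11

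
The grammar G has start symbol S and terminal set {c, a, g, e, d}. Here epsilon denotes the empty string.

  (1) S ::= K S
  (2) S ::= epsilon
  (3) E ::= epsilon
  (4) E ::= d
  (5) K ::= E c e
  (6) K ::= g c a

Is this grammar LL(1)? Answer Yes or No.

FIRST(S) = {epsilon, c, d, g}
FIRST(E) = {epsilon, d}
FIRST(K) = {c, d, g}
FOLLOW(S) = {$}
FOLLOW(E) = {c}
FOLLOW(K) = {$, c, d, g}
Each cell of M receives at most one production.

Yes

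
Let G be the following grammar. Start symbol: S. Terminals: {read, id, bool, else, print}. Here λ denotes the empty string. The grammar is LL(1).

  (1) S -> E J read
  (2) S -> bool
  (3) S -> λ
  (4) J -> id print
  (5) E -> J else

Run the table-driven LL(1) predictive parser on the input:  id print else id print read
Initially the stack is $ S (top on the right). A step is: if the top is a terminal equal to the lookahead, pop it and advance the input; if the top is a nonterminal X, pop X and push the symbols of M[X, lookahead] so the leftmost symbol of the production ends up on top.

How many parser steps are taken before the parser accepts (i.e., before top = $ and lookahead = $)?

10

      Stack                   Input                          Action
   1  $ S                     id print else id print read $  expand S -> E J read
   2  $ read J E              id print else id print read $  expand E -> J else
   3  $ read J else J         id print else id print read $  expand J -> id print
   4  $ read J else print id  id print else id print read $  match id
   5  $ read J else print     print else id print read $     match print
   6  $ read J else           else id print read $           match else
   7  $ read J                id print read $                expand J -> id print
   8  $ read print id         id print read $                match id
   9  $ read print            print read $                   match print
  10  $ read                  read $                         match read
Accept reached after 10 steps.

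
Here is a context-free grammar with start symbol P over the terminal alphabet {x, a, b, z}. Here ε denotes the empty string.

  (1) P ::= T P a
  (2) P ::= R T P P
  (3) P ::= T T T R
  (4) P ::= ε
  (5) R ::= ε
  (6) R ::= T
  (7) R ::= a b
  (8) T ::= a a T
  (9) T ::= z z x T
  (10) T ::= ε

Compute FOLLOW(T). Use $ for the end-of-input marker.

FIRST(T): from T::=a a T we get {a}; from T::=z z x T we get {z}; from T::=ε we get {ε}. So FIRST(T) = {ε, a, z}.
FIRST(R): from R::=ε we get {ε}; from R::=T we get {ε, a, z}; from R::=a b we get {a}. So FIRST(R) = {ε, a, z}.
FIRST(P): from P::=T P a we get {a, z}; from P::=R T P P we get {ε, a, z}; from P::=T T T R we get {ε, a, z}; from P::=ε we get {ε}. So FIRST(P) = {ε, a, z}.
FOLLOW(P) includes $ since P is the start symbol.
FOLLOW(P): in P::=T P a, P is followed by a with FIRST {a}; in P::=R T P P (occurrence 1), P is followed by P with FIRST {ε, a, z}; in P::=R T P P (occurrence 1), the suffix after P is nullable (adds nothing new); in P::=R T P P (occurrence 2), the suffix after P is empty (adds nothing new). Thus FOLLOW(P) = {$, a, z}.
FOLLOW(R): in P::=R T P P, R is followed by T P P with FIRST {ε, a, z}; in P::=R T P P, the suffix after R is nullable, so FOLLOW(R) ⊇ FOLLOW(P) = {$, a, z}; in P::=T T T R, the suffix after R is empty, so FOLLOW(R) ⊇ FOLLOW(P) = {$, a, z}. Thus FOLLOW(R) = {$, a, z}.
FOLLOW(T): in P::=T P a, T is followed by P a with FIRST {a, z}; in P::=R T P P, T is followed by P P with FIRST {ε, a, z}; in P::=R T P P, the suffix after T is nullable, so FOLLOW(T) ⊇ FOLLOW(P) = {$, a, z}; in P::=T T T R (occurrence 1), T is followed by T T R with FIRST {ε, a, z}; in P::=T T T R (occurrence 1), the suffix after T is nullable, so FOLLOW(T) ⊇ FOLLOW(P) = {$, a, z}; in P::=T T T R (occurrence 2), T is followed by T R with FIRST {ε, a, z}; in P::=T T T R (occurrence 2), the suffix after T is nullable, so FOLLOW(T) ⊇ FOLLOW(P) = {$, a, z}; in P::=T T T R (occurrence 3), T is followed by R with FIRST {ε, a, z}; in P::=T T T R (occurrence 3), the suffix after T is nullable, so FOLLOW(T) ⊇ FOLLOW(P) = {$, a, z}; in R::=T, the suffix after T is empty, so FOLLOW(T) ⊇ FOLLOW(R) = {$, a, z}; in T::=a a T, the suffix after T is empty (adds nothing new); in T::=z z x T, the suffix after T is empty (adds nothing new). Thus FOLLOW(T) = {$, a, z}.

{$, a, z}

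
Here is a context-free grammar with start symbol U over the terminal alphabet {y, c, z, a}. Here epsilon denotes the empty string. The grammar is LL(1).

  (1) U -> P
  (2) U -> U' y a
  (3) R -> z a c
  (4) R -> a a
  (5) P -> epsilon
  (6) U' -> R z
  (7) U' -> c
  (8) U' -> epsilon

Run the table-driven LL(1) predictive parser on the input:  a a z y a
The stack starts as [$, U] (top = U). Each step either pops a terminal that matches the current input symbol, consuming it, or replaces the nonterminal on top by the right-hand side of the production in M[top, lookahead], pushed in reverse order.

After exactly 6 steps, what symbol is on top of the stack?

y

step 1: stack=$ U  input=a a z y a $  — expand U -> U' y a
step 2: stack=$ a y U'  input=a a z y a $  — expand U' -> R z
step 3: stack=$ a y z R  input=a a z y a $  — expand R -> a a
step 4: stack=$ a y z a a  input=a a z y a $  — match a
step 5: stack=$ a y z a  input=a z y a $  — match a
step 6: stack=$ a y z  input=z y a $  — match z
Stack after step 6: $ a y (top = y).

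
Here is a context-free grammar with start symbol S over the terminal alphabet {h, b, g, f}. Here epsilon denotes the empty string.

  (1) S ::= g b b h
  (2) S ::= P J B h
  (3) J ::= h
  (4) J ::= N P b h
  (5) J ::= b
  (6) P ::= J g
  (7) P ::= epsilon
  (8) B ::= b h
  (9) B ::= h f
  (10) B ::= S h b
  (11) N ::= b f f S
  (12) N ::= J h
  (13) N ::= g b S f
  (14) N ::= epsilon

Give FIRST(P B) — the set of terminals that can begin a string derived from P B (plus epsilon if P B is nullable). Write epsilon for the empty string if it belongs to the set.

{b, g, h}

FIRST(S): from S::=g b b h we get {g}; from S::=P J B h we get {b, g, h}. So FIRST(S) = {b, g, h}.
FIRST(B): from B::=b h we get {b}; from B::=h f we get {h}; from B::=S h b we get {b, g, h}. So FIRST(B) = {b, g, h}.
FIRST(J): from J::=h we get {h}; from J::=N P b h we get {b, g, h}; from J::=b we get {b}. So FIRST(J) = {b, g, h}.
FIRST(P): from P::=J g we get {b, g, h}; from P::=epsilon we get {epsilon}. So FIRST(P) = {epsilon, b, g, h}.
FIRST(N): from N::=b f f S we get {b}; from N::=J h we get {b, g, h}; from N::=g b S f we get {g}; from N::=epsilon we get {epsilon}. So FIRST(N) = {epsilon, b, g, h}.
FIRST(P B): take FIRST of each symbol in turn, carrying on past any symbol whose FIRST contains epsilon; result {b, g, h}.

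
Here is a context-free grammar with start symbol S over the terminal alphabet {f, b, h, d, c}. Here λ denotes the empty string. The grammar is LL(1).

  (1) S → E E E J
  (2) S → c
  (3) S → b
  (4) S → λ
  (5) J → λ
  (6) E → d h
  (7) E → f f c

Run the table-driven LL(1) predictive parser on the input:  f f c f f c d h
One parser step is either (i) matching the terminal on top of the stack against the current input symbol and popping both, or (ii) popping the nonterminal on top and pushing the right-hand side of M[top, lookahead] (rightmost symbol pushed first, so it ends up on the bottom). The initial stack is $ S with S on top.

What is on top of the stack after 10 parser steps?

d

      Stack          Input              Action
   1  $ S            f f c f f c d h $  expand S → E E E J
   2  $ J E E E      f f c f f c d h $  expand E → f f c
   3  $ J E E c f f  f f c f f c d h $  match f
   4  $ J E E c f    f c f f c d h $    match f
   5  $ J E E c      c f f c d h $      match c
   6  $ J E E        f f c d h $        expand E → f f c
   7  $ J E c f f    f f c d h $        match f
   8  $ J E c f      f c d h $          match f
   9  $ J E c        c d h $            match c
  10  $ J E          d h $              expand E → d h
Stack after step 10: $ J h d (top = d).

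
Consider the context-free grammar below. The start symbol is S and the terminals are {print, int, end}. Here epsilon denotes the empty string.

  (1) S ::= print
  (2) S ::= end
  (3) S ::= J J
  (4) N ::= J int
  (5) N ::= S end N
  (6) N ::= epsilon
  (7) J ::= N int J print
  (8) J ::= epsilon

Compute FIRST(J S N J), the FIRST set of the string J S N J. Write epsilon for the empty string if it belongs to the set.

{epsilon, end, int, print}

FIRST(S): from S::=print we get {print}; from S::=end we get {end}; from S::=J J we get {epsilon, end, int, print}. So FIRST(S) = {epsilon, end, int, print}.
FIRST(N): from N::=J int we get {end, int, print}; from N::=S end N we get {end, int, print}; from N::=epsilon we get {epsilon}. So FIRST(N) = {epsilon, end, int, print}.
FIRST(J): from J::=N int J print we get {end, int, print}; from J::=epsilon we get {epsilon}. So FIRST(J) = {epsilon, end, int, print}.
FIRST(J S N J): take FIRST of each symbol in turn, carrying on past any symbol whose FIRST contains epsilon; result {epsilon, end, int, print}.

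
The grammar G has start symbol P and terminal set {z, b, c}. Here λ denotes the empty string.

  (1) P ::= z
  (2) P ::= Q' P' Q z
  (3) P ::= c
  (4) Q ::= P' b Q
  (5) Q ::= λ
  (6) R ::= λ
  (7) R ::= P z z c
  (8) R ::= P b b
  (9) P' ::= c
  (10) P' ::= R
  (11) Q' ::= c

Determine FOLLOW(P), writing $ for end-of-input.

{$, b, z}

FIRST(Q'): from Q'::=c we get {c}. So FIRST(Q') = {c}.
FIRST(P): from P::=z we get {z}; from P::=Q' P' Q z we get {c}; from P::=c we get {c}. So FIRST(P) = {c, z}.
FIRST(R): from R::=λ we get {λ}; from R::=P z z c we get {c, z}; from R::=P b b we get {c, z}. So FIRST(R) = {λ, c, z}.
FIRST(P'): from P'::=c we get {c}; from P'::=R we get {λ, c, z}. So FIRST(P') = {λ, c, z}.
FIRST(Q): from Q::=P' b Q we get {b, c, z}; from Q::=λ we get {λ}. So FIRST(Q) = {λ, b, c, z}.
FOLLOW(P) includes $ since P is the start symbol.
FOLLOW(P): in R::=P z z c, P is followed by z z c with FIRST {z}; in R::=P b b, P is followed by b b with FIRST {b}. Thus FOLLOW(P) = {$, b, z}.
FOLLOW(Q): in P::=Q' P' Q z, Q is followed by z with FIRST {z}; in Q::=P' b Q, the suffix after Q is empty (adds nothing new). Thus FOLLOW(Q) = {z}.
FOLLOW(P'): in P::=Q' P' Q z, P' is followed by Q z with FIRST {b, c, z}; in Q::=P' b Q, P' is followed by b Q with FIRST {b}. Thus FOLLOW(P') = {b, c, z}.
FOLLOW(R): in P'::=R, the suffix after R is empty, so FOLLOW(R) ⊇ FOLLOW(P') = {b, c, z}. Thus FOLLOW(R) = {b, c, z}.
FOLLOW(Q'): in P::=Q' P' Q z, Q' is followed by P' Q z with FIRST {b, c, z}. Thus FOLLOW(Q') = {b, c, z}.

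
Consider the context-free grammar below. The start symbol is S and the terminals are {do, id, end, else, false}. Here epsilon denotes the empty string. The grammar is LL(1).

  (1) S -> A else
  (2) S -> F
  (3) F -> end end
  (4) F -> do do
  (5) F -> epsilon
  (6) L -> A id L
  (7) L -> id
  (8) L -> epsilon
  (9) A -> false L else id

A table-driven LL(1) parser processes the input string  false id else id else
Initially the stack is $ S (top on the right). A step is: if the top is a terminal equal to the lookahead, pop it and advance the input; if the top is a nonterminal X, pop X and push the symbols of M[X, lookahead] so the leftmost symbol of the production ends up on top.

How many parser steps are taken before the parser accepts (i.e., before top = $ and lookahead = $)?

     Stack                   Input                    Action
  1  $ S                     false id else id else $  expand S -> A else
  2  $ else A                false id else id else $  expand A -> false L else id
  3  $ else id else L false  false id else id else $  match false
  4  $ else id else L        id else id else $        expand L -> id
  5  $ else id else id       id else id else $        match id
  6  $ else id else          else id else $           match else
  7  $ else id               id else $                match id
  8  $ else                  else $                   match else
Accept reached after 8 steps.

8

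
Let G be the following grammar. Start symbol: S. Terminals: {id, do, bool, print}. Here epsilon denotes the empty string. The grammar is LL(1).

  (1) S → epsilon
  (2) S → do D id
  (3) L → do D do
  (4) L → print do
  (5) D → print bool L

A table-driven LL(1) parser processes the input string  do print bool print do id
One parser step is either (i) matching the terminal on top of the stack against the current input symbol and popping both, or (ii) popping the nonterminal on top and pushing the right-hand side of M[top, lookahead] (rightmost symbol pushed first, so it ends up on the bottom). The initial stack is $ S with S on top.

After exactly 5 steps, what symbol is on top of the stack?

L

     Stack              Input                        Action
  1  $ S                do print bool print do id $  expand S → do D id
  2  $ id D do          do print bool print do id $  match do
  3  $ id D             print bool print do id $     expand D → print bool L
  4  $ id L bool print  print bool print do id $     match print
  5  $ id L bool        bool print do id $           match bool
Stack after step 5: $ id L (top = L).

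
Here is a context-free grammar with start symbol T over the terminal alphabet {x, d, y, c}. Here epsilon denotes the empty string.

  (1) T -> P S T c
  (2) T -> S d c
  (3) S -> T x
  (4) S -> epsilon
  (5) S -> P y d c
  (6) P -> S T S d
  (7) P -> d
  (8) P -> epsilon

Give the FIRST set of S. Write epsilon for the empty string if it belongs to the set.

{epsilon, d, y}

FIRST(T) = {d, y}  (via P S T c, S d c)
FIRST(S) = {epsilon, d, y}  (via T x, P y d c)
FIRST(P) = {epsilon, d, y}  (via S T S d)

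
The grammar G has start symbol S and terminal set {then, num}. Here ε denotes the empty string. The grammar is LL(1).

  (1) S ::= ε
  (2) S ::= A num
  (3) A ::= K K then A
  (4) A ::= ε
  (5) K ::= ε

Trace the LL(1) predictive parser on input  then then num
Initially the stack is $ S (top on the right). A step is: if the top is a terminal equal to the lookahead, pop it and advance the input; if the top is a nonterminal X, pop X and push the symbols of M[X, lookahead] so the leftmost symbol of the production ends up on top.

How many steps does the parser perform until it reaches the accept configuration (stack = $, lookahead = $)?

step 1: stack=$ S  input=then then num $  — expand S ::= A num
step 2: stack=$ num A  input=then then num $  — expand A ::= K K then A
step 3: stack=$ num A then K K  input=then then num $  — expand K ::= ε
step 4: stack=$ num A then K  input=then then num $  — expand K ::= ε
step 5: stack=$ num A then  input=then then num $  — match then
step 6: stack=$ num A  input=then num $  — expand A ::= K K then A
step 7: stack=$ num A then K K  input=then num $  — expand K ::= ε
step 8: stack=$ num A then K  input=then num $  — expand K ::= ε
step 9: stack=$ num A then  input=then num $  — match then
step 10: stack=$ num A  input=num $  — expand A ::= ε
step 11: stack=$ num  input=num $  — match num
Accept reached after 11 steps.

11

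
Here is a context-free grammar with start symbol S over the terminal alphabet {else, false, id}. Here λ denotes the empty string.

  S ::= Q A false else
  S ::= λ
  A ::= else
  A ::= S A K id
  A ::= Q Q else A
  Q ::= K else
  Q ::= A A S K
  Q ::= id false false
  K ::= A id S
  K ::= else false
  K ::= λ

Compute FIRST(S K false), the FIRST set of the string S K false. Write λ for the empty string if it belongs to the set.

{else, false, id}

FIRST(S): from S::=Q A false else we get {else, id}; from S::=λ we get {λ}. So FIRST(S) = {λ, else, id}.
FIRST(A): from A::=else we get {else}; from A::=S A K id we get {else, id}; from A::=Q Q else A we get {else, id}. So FIRST(A) = {else, id}.
FIRST(K): from K::=A id S we get {else, id}; from K::=else false we get {else}; from K::=λ we get {λ}. So FIRST(K) = {λ, else, id}.
FIRST(Q): from Q::=K else we get {else, id}; from Q::=A A S K we get {else, id}; from Q::=id false false we get {id}. So FIRST(Q) = {else, id}.
FIRST(S K false): take FIRST of each symbol in turn, carrying on past any symbol whose FIRST contains λ; result {else, false, id}.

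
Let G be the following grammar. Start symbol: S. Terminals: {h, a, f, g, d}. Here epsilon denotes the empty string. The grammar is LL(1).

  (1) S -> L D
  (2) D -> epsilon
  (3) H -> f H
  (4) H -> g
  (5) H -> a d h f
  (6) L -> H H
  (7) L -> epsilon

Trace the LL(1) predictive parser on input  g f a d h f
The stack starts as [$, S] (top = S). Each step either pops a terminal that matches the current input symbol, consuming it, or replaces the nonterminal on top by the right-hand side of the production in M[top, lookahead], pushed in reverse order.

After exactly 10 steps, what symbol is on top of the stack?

      Stack        Input          Action
   1  $ S          g f a d h f $  expand S -> L D
   2  $ D L        g f a d h f $  expand L -> H H
   3  $ D H H      g f a d h f $  expand H -> g
   4  $ D H g      g f a d h f $  match g
   5  $ D H        f a d h f $    expand H -> f H
   6  $ D H f      f a d h f $    match f
   7  $ D H        a d h f $      expand H -> a d h f
   8  $ D f h d a  a d h f $      match a
   9  $ D f h d    d h f $        match d
  10  $ D f h      h f $          match h
Stack after step 10: $ D f (top = f).

f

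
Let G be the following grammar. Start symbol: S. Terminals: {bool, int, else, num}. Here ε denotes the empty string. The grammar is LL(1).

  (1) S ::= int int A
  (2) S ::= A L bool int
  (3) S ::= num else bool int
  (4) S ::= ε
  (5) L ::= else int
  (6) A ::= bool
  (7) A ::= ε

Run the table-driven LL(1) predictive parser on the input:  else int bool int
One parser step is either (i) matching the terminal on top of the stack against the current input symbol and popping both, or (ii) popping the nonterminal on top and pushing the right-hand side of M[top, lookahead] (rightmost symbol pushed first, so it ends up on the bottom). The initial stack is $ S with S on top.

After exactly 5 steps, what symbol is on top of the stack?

     Stack                Input                Action
  1  $ S                  else int bool int $  expand S ::= A L bool int
  2  $ int bool L A       else int bool int $  expand A ::= ε
  3  $ int bool L         else int bool int $  expand L ::= else int
  4  $ int bool int else  else int bool int $  match else
  5  $ int bool int       int bool int $       match int
Stack after step 5: $ int bool (top = bool).

bool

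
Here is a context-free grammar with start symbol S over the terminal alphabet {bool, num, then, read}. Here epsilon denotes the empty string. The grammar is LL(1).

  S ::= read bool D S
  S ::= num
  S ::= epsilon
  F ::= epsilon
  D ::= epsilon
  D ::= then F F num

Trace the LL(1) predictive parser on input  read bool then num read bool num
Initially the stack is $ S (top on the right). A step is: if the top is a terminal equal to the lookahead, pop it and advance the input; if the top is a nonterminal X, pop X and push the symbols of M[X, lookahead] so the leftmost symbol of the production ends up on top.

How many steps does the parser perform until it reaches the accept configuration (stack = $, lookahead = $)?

step 1: stack=$ S  input=read bool then num read bool num $  — expand S ::= read bool D S
step 2: stack=$ S D bool read  input=read bool then num read bool num $  — match read
step 3: stack=$ S D bool  input=bool then num read bool num $  — match bool
step 4: stack=$ S D  input=then num read bool num $  — expand D ::= then F F num
step 5: stack=$ S num F F then  input=then num read bool num $  — match then
step 6: stack=$ S num F F  input=num read bool num $  — expand F ::= epsilon
step 7: stack=$ S num F  input=num read bool num $  — expand F ::= epsilon
step 8: stack=$ S num  input=num read bool num $  — match num
step 9: stack=$ S  input=read bool num $  — expand S ::= read bool D S
step 10: stack=$ S D bool read  input=read bool num $  — match read
step 11: stack=$ S D bool  input=bool num $  — match bool
step 12: stack=$ S D  input=num $  — expand D ::= epsilon
step 13: stack=$ S  input=num $  — expand S ::= num
step 14: stack=$ num  input=num $  — match num
Accept reached after 14 steps.

14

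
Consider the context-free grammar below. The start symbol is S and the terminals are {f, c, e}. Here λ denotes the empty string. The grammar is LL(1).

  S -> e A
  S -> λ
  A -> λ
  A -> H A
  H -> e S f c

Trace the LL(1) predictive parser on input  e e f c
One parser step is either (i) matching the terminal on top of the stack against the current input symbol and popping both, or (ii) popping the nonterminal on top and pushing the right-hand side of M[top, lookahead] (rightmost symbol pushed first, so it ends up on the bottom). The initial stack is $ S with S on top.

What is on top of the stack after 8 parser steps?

step 1: stack=$ S  input=e e f c $  — expand S -> e A
step 2: stack=$ A e  input=e e f c $  — match e
step 3: stack=$ A  input=e f c $  — expand A -> H A
step 4: stack=$ A H  input=e f c $  — expand H -> e S f c
step 5: stack=$ A c f S e  input=e f c $  — match e
step 6: stack=$ A c f S  input=f c $  — expand S -> λ
step 7: stack=$ A c f  input=f c $  — match f
step 8: stack=$ A c  input=c $  — match c
Stack after step 8: $ A (top = A).

A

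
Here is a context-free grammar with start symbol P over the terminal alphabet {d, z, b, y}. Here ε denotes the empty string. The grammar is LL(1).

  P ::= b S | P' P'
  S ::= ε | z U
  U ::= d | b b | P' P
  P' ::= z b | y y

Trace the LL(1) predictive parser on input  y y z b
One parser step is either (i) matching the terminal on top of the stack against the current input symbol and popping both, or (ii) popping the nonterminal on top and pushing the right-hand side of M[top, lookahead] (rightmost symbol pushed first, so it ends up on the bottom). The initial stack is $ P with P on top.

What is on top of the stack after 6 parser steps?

b

     Stack     Input      Action
  1  $ P       y y z b $  expand P ::= P' P'
  2  $ P' P'   y y z b $  expand P' ::= y y
  3  $ P' y y  y y z b $  match y
  4  $ P' y    y z b $    match y
  5  $ P'      z b $      expand P' ::= z b
  6  $ b z     z b $      match z
Stack after step 6: $ b (top = b).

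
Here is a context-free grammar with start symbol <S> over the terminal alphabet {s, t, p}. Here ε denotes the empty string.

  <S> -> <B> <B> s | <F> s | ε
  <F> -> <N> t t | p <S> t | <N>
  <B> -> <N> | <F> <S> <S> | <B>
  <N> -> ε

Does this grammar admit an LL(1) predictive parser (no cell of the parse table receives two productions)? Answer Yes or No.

FIRST(<S>) = {ε, p, s, t}
FIRST(<F>) = {ε, p, t}
FIRST(<B>) = {ε, p, s, t}
FIRST(<N>) = {ε}
FOLLOW(<S>) = {$, p, s, t}
FOLLOW(<F>) = {p, s, t}
FOLLOW(<B>) = {p, s, t}
FOLLOW(<N>) = {p, s, t}
Cell M[<B>, p] receives both <B> -> <N> and <B> -> <F> <S> <S> and <B> -> <B> — the grammar is not LL(1).

No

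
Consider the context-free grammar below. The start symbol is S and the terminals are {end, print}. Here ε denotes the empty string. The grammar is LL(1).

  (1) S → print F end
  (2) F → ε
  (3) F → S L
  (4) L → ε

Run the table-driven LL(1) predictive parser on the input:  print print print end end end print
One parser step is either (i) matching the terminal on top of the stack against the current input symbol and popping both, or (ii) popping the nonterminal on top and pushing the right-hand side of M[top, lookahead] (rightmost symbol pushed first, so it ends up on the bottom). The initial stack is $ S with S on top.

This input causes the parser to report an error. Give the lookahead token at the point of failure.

print

      Stack                      Input                                  Action
   1  $ S                        print print print end end end print $  expand S → print F end
   2  $ end F print              print print print end end end print $  match print
   3  $ end F                    print print end end end print $        expand F → S L
   4  $ end L S                  print print end end end print $        expand S → print F end
   5  $ end L end F print        print print end end end print $        match print
   6  $ end L end F              print end end end print $              expand F → S L
   7  $ end L end L S            print end end end print $              expand S → print F end
   8  $ end L end L end F print  print end end end print $              match print
   9  $ end L end L end F        end end end print $                    expand F → ε
  10  $ end L end L end          end end end print $                    match end
  11  $ end L end L              end end print $                        expand L → ε
  12  $ end L end                end end print $                        match end
  13  $ end L                    end print $                            expand L → ε
  14  $ end                      end print $                            match end
  15  $                          print $                                error: stack empty but input remains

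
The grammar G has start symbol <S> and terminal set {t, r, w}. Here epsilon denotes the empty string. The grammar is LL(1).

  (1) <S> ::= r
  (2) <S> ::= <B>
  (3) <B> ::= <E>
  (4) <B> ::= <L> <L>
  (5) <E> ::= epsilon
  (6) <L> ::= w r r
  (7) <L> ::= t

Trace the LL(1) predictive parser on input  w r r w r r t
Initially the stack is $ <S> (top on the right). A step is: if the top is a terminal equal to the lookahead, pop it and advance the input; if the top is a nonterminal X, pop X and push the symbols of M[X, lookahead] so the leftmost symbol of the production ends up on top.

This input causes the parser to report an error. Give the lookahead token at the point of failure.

t

step 1: stack=$ <S>  input=w r r w r r t $  — expand <S> ::= <B>
step 2: stack=$ <B>  input=w r r w r r t $  — expand <B> ::= <L> <L>
step 3: stack=$ <L> <L>  input=w r r w r r t $  — expand <L> ::= w r r
step 4: stack=$ <L> r r w  input=w r r w r r t $  — match w
step 5: stack=$ <L> r r  input=r r w r r t $  — match r
step 6: stack=$ <L> r  input=r w r r t $  — match r
step 7: stack=$ <L>  input=w r r t $  — expand <L> ::= w r r
step 8: stack=$ r r w  input=w r r t $  — match w
step 9: stack=$ r r  input=r r t $  — match r
step 10: stack=$ r  input=r t $  — match r
step 11: stack=$  input=t $  — error: stack empty but input remains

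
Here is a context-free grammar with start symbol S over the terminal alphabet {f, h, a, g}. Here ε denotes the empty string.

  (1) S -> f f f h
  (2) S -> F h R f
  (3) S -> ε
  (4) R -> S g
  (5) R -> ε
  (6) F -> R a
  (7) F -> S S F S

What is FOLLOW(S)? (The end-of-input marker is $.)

FIRST(S): from S->f f f h we get {f}; from S->F h R f we get {a, f, g}; from S->ε we get {ε}. So FIRST(S) = {ε, a, f, g}.
FIRST(R): from R->S g we get {a, f, g}; from R->ε we get {ε}. So FIRST(R) = {ε, a, f, g}.
FIRST(F): from F->R a we get {a, f, g}; from F->S S F S we get {a, f, g}. So FIRST(F) = {a, f, g}.
FOLLOW(S) includes $ since S is the start symbol.
FOLLOW(R): in S->F h R f, R is followed by f with FIRST {f}; in F->R a, R is followed by a with FIRST {a}. Thus FOLLOW(R) = {a, f}.
FOLLOW(F): in S->F h R f, F is followed by h R f with FIRST {h}; in F->S S F S, F is followed by S with FIRST {ε, a, f, g}; in F->S S F S, the suffix after F is nullable (adds nothing new). Thus FOLLOW(F) = {a, f, g, h}.
FOLLOW(S): in R->S g, S is followed by g with FIRST {g}; in F->S S F S (occurrence 1), S is followed by S F S with FIRST {a, f, g}; in F->S S F S (occurrence 2), S is followed by F S with FIRST {a, f, g}; in F->S S F S (occurrence 3), the suffix after S is empty, so FOLLOW(S) ⊇ FOLLOW(F) = {a, f, g, h}. Thus FOLLOW(S) = {$, a, f, g, h}.

{$, a, f, g, h}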